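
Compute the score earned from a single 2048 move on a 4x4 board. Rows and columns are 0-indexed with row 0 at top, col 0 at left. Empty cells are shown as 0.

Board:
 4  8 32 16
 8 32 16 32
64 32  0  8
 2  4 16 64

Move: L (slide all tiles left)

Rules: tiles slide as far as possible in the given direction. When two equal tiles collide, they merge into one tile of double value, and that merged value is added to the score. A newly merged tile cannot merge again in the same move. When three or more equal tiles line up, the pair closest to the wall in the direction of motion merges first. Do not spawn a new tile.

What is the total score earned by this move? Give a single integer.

Slide left:
row 0: [4, 8, 32, 16] -> [4, 8, 32, 16]  score +0 (running 0)
row 1: [8, 32, 16, 32] -> [8, 32, 16, 32]  score +0 (running 0)
row 2: [64, 32, 0, 8] -> [64, 32, 8, 0]  score +0 (running 0)
row 3: [2, 4, 16, 64] -> [2, 4, 16, 64]  score +0 (running 0)
Board after move:
 4  8 32 16
 8 32 16 32
64 32  8  0
 2  4 16 64

Answer: 0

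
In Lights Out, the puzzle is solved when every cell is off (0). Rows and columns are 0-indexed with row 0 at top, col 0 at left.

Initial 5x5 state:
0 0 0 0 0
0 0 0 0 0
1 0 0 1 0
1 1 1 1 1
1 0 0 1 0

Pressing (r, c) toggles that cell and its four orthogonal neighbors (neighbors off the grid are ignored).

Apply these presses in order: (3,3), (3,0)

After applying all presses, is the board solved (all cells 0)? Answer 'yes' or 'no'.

After press 1 at (3,3):
0 0 0 0 0
0 0 0 0 0
1 0 0 0 0
1 1 0 0 0
1 0 0 0 0

After press 2 at (3,0):
0 0 0 0 0
0 0 0 0 0
0 0 0 0 0
0 0 0 0 0
0 0 0 0 0

Lights still on: 0

Answer: yes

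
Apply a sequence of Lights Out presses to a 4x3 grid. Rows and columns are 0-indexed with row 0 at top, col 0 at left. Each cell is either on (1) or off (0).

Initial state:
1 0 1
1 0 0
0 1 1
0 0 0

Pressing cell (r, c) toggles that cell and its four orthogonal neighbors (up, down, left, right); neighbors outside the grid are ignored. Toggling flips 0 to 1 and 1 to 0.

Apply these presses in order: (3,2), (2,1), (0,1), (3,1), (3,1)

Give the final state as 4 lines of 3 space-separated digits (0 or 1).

After press 1 at (3,2):
1 0 1
1 0 0
0 1 0
0 1 1

After press 2 at (2,1):
1 0 1
1 1 0
1 0 1
0 0 1

After press 3 at (0,1):
0 1 0
1 0 0
1 0 1
0 0 1

After press 4 at (3,1):
0 1 0
1 0 0
1 1 1
1 1 0

After press 5 at (3,1):
0 1 0
1 0 0
1 0 1
0 0 1

Answer: 0 1 0
1 0 0
1 0 1
0 0 1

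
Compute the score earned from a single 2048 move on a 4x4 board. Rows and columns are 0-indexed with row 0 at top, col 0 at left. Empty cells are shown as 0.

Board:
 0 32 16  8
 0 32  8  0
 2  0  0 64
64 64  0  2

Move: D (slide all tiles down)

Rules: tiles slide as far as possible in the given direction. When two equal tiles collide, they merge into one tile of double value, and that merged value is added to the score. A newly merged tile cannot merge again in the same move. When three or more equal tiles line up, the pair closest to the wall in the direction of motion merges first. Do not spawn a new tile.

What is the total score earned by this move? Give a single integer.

Answer: 64

Derivation:
Slide down:
col 0: [0, 0, 2, 64] -> [0, 0, 2, 64]  score +0 (running 0)
col 1: [32, 32, 0, 64] -> [0, 0, 64, 64]  score +64 (running 64)
col 2: [16, 8, 0, 0] -> [0, 0, 16, 8]  score +0 (running 64)
col 3: [8, 0, 64, 2] -> [0, 8, 64, 2]  score +0 (running 64)
Board after move:
 0  0  0  0
 0  0  0  8
 2 64 16 64
64 64  8  2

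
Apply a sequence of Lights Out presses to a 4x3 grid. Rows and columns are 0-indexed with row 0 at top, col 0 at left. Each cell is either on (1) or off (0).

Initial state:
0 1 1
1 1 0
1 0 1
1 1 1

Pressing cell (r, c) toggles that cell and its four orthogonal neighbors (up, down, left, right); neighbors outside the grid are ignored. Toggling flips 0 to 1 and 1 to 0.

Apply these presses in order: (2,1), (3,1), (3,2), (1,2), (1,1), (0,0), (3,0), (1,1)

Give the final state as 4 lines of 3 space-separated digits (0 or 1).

After press 1 at (2,1):
0 1 1
1 0 0
0 1 0
1 0 1

After press 2 at (3,1):
0 1 1
1 0 0
0 0 0
0 1 0

After press 3 at (3,2):
0 1 1
1 0 0
0 0 1
0 0 1

After press 4 at (1,2):
0 1 0
1 1 1
0 0 0
0 0 1

After press 5 at (1,1):
0 0 0
0 0 0
0 1 0
0 0 1

After press 6 at (0,0):
1 1 0
1 0 0
0 1 0
0 0 1

After press 7 at (3,0):
1 1 0
1 0 0
1 1 0
1 1 1

After press 8 at (1,1):
1 0 0
0 1 1
1 0 0
1 1 1

Answer: 1 0 0
0 1 1
1 0 0
1 1 1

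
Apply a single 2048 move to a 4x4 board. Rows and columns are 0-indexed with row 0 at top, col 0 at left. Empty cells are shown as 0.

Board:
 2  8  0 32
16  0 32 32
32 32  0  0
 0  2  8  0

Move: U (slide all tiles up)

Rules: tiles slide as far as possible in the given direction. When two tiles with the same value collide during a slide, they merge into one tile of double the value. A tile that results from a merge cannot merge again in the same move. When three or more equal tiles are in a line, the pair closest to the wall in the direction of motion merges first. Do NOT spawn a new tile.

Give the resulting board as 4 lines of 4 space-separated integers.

Slide up:
col 0: [2, 16, 32, 0] -> [2, 16, 32, 0]
col 1: [8, 0, 32, 2] -> [8, 32, 2, 0]
col 2: [0, 32, 0, 8] -> [32, 8, 0, 0]
col 3: [32, 32, 0, 0] -> [64, 0, 0, 0]

Answer:  2  8 32 64
16 32  8  0
32  2  0  0
 0  0  0  0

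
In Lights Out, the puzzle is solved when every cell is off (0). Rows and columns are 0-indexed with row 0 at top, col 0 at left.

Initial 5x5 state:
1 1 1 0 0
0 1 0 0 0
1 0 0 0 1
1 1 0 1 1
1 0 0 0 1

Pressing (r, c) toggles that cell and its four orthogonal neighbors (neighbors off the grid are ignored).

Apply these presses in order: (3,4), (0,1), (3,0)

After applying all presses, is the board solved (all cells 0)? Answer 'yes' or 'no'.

Answer: yes

Derivation:
After press 1 at (3,4):
1 1 1 0 0
0 1 0 0 0
1 0 0 0 0
1 1 0 0 0
1 0 0 0 0

After press 2 at (0,1):
0 0 0 0 0
0 0 0 0 0
1 0 0 0 0
1 1 0 0 0
1 0 0 0 0

After press 3 at (3,0):
0 0 0 0 0
0 0 0 0 0
0 0 0 0 0
0 0 0 0 0
0 0 0 0 0

Lights still on: 0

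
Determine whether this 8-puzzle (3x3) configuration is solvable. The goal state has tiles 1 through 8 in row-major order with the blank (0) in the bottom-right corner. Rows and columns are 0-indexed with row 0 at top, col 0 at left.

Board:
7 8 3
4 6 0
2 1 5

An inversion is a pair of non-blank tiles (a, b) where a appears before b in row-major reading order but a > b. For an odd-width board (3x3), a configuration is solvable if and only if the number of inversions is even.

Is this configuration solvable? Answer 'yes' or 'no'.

Inversions (pairs i<j in row-major order where tile[i] > tile[j] > 0): 20
20 is even, so the puzzle is solvable.

Answer: yes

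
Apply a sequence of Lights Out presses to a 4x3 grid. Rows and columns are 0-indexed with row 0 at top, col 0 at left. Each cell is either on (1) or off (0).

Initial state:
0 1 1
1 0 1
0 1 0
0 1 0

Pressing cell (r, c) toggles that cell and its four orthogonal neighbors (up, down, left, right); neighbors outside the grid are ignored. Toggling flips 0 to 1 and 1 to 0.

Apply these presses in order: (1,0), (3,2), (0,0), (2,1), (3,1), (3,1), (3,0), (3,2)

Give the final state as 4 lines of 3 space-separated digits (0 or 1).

After press 1 at (1,0):
1 1 1
0 1 1
1 1 0
0 1 0

After press 2 at (3,2):
1 1 1
0 1 1
1 1 1
0 0 1

After press 3 at (0,0):
0 0 1
1 1 1
1 1 1
0 0 1

After press 4 at (2,1):
0 0 1
1 0 1
0 0 0
0 1 1

After press 5 at (3,1):
0 0 1
1 0 1
0 1 0
1 0 0

After press 6 at (3,1):
0 0 1
1 0 1
0 0 0
0 1 1

After press 7 at (3,0):
0 0 1
1 0 1
1 0 0
1 0 1

After press 8 at (3,2):
0 0 1
1 0 1
1 0 1
1 1 0

Answer: 0 0 1
1 0 1
1 0 1
1 1 0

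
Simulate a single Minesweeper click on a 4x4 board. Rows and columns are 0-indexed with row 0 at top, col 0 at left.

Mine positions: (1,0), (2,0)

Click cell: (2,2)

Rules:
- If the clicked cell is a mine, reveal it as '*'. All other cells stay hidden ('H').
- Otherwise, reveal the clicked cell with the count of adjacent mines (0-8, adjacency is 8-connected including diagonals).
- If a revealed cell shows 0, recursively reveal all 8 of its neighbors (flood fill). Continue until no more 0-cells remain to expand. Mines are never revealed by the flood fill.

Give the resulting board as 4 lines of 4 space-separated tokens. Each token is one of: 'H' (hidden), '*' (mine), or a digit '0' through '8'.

H 1 0 0
H 2 0 0
H 2 0 0
H 1 0 0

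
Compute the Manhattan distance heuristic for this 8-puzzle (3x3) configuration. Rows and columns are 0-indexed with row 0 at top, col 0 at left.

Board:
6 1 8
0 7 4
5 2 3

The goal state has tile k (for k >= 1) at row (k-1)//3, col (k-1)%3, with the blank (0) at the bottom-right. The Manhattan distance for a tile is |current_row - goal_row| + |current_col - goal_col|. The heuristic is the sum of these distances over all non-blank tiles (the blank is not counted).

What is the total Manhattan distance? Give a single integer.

Tile 6: (0,0)->(1,2) = 3
Tile 1: (0,1)->(0,0) = 1
Tile 8: (0,2)->(2,1) = 3
Tile 7: (1,1)->(2,0) = 2
Tile 4: (1,2)->(1,0) = 2
Tile 5: (2,0)->(1,1) = 2
Tile 2: (2,1)->(0,1) = 2
Tile 3: (2,2)->(0,2) = 2
Sum: 3 + 1 + 3 + 2 + 2 + 2 + 2 + 2 = 17

Answer: 17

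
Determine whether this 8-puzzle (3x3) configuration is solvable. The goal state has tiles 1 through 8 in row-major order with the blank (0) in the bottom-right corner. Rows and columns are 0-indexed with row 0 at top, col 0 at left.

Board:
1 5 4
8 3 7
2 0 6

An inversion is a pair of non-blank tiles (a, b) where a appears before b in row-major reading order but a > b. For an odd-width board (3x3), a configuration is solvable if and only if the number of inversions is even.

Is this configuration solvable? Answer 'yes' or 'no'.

Inversions (pairs i<j in row-major order where tile[i] > tile[j] > 0): 12
12 is even, so the puzzle is solvable.

Answer: yes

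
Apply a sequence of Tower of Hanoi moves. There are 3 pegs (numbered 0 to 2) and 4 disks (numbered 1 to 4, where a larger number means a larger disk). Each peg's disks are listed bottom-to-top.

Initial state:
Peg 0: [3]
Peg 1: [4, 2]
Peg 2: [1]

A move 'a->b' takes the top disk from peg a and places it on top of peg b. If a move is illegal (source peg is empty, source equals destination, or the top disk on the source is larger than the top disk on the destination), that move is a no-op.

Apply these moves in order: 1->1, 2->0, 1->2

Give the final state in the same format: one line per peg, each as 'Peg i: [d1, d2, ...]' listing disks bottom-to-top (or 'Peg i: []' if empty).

After move 1 (1->1):
Peg 0: [3]
Peg 1: [4, 2]
Peg 2: [1]

After move 2 (2->0):
Peg 0: [3, 1]
Peg 1: [4, 2]
Peg 2: []

After move 3 (1->2):
Peg 0: [3, 1]
Peg 1: [4]
Peg 2: [2]

Answer: Peg 0: [3, 1]
Peg 1: [4]
Peg 2: [2]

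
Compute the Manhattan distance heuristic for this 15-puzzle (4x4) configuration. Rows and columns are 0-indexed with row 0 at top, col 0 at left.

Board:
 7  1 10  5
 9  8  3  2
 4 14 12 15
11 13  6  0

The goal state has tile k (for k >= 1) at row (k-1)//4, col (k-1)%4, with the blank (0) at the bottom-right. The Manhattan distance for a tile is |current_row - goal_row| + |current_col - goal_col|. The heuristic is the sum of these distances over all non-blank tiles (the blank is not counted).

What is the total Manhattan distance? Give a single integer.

Answer: 34

Derivation:
Tile 7: (0,0)->(1,2) = 3
Tile 1: (0,1)->(0,0) = 1
Tile 10: (0,2)->(2,1) = 3
Tile 5: (0,3)->(1,0) = 4
Tile 9: (1,0)->(2,0) = 1
Tile 8: (1,1)->(1,3) = 2
Tile 3: (1,2)->(0,2) = 1
Tile 2: (1,3)->(0,1) = 3
Tile 4: (2,0)->(0,3) = 5
Tile 14: (2,1)->(3,1) = 1
Tile 12: (2,2)->(2,3) = 1
Tile 15: (2,3)->(3,2) = 2
Tile 11: (3,0)->(2,2) = 3
Tile 13: (3,1)->(3,0) = 1
Tile 6: (3,2)->(1,1) = 3
Sum: 3 + 1 + 3 + 4 + 1 + 2 + 1 + 3 + 5 + 1 + 1 + 2 + 3 + 1 + 3 = 34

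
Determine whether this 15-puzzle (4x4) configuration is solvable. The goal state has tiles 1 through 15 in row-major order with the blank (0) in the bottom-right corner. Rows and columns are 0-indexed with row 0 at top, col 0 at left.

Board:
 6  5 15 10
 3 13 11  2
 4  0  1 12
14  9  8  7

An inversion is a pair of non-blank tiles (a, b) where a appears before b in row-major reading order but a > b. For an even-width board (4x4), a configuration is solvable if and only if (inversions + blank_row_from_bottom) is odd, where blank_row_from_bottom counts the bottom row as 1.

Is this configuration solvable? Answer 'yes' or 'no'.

Answer: yes

Derivation:
Inversions: 55
Blank is in row 2 (0-indexed from top), which is row 2 counting from the bottom (bottom = 1).
55 + 2 = 57, which is odd, so the puzzle is solvable.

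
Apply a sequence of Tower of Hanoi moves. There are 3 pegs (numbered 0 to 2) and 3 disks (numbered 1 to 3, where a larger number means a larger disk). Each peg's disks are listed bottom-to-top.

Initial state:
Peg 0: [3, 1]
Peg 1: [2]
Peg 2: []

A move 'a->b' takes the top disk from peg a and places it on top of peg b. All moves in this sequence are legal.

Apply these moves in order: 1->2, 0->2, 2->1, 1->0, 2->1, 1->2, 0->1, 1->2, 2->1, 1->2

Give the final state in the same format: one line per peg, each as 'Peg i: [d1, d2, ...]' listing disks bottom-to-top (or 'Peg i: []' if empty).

Answer: Peg 0: [3]
Peg 1: []
Peg 2: [2, 1]

Derivation:
After move 1 (1->2):
Peg 0: [3, 1]
Peg 1: []
Peg 2: [2]

After move 2 (0->2):
Peg 0: [3]
Peg 1: []
Peg 2: [2, 1]

After move 3 (2->1):
Peg 0: [3]
Peg 1: [1]
Peg 2: [2]

After move 4 (1->0):
Peg 0: [3, 1]
Peg 1: []
Peg 2: [2]

After move 5 (2->1):
Peg 0: [3, 1]
Peg 1: [2]
Peg 2: []

After move 6 (1->2):
Peg 0: [3, 1]
Peg 1: []
Peg 2: [2]

After move 7 (0->1):
Peg 0: [3]
Peg 1: [1]
Peg 2: [2]

After move 8 (1->2):
Peg 0: [3]
Peg 1: []
Peg 2: [2, 1]

After move 9 (2->1):
Peg 0: [3]
Peg 1: [1]
Peg 2: [2]

After move 10 (1->2):
Peg 0: [3]
Peg 1: []
Peg 2: [2, 1]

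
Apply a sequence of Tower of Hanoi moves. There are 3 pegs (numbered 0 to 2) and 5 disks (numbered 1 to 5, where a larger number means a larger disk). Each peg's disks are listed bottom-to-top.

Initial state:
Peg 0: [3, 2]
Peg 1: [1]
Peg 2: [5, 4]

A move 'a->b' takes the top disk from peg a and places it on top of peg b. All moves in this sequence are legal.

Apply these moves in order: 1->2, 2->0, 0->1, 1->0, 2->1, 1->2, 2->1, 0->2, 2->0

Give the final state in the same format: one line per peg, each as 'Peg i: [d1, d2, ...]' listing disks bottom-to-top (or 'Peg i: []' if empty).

After move 1 (1->2):
Peg 0: [3, 2]
Peg 1: []
Peg 2: [5, 4, 1]

After move 2 (2->0):
Peg 0: [3, 2, 1]
Peg 1: []
Peg 2: [5, 4]

After move 3 (0->1):
Peg 0: [3, 2]
Peg 1: [1]
Peg 2: [5, 4]

After move 4 (1->0):
Peg 0: [3, 2, 1]
Peg 1: []
Peg 2: [5, 4]

After move 5 (2->1):
Peg 0: [3, 2, 1]
Peg 1: [4]
Peg 2: [5]

After move 6 (1->2):
Peg 0: [3, 2, 1]
Peg 1: []
Peg 2: [5, 4]

After move 7 (2->1):
Peg 0: [3, 2, 1]
Peg 1: [4]
Peg 2: [5]

After move 8 (0->2):
Peg 0: [3, 2]
Peg 1: [4]
Peg 2: [5, 1]

After move 9 (2->0):
Peg 0: [3, 2, 1]
Peg 1: [4]
Peg 2: [5]

Answer: Peg 0: [3, 2, 1]
Peg 1: [4]
Peg 2: [5]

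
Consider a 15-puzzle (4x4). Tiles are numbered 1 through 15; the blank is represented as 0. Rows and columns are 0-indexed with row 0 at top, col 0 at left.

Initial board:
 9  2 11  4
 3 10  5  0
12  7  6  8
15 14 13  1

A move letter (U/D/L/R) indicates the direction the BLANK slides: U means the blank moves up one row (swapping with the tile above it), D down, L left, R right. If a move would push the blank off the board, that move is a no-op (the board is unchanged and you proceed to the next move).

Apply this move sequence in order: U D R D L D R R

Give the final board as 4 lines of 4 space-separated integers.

After move 1 (U):
 9  2 11  0
 3 10  5  4
12  7  6  8
15 14 13  1

After move 2 (D):
 9  2 11  4
 3 10  5  0
12  7  6  8
15 14 13  1

After move 3 (R):
 9  2 11  4
 3 10  5  0
12  7  6  8
15 14 13  1

After move 4 (D):
 9  2 11  4
 3 10  5  8
12  7  6  0
15 14 13  1

After move 5 (L):
 9  2 11  4
 3 10  5  8
12  7  0  6
15 14 13  1

After move 6 (D):
 9  2 11  4
 3 10  5  8
12  7 13  6
15 14  0  1

After move 7 (R):
 9  2 11  4
 3 10  5  8
12  7 13  6
15 14  1  0

After move 8 (R):
 9  2 11  4
 3 10  5  8
12  7 13  6
15 14  1  0

Answer:  9  2 11  4
 3 10  5  8
12  7 13  6
15 14  1  0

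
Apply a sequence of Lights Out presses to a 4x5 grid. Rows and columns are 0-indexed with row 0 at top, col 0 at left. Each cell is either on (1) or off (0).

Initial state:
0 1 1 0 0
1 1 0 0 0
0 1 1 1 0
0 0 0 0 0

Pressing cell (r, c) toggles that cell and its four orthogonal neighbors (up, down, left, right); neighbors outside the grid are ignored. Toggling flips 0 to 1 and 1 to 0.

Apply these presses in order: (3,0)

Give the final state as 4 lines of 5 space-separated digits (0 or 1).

Answer: 0 1 1 0 0
1 1 0 0 0
1 1 1 1 0
1 1 0 0 0

Derivation:
After press 1 at (3,0):
0 1 1 0 0
1 1 0 0 0
1 1 1 1 0
1 1 0 0 0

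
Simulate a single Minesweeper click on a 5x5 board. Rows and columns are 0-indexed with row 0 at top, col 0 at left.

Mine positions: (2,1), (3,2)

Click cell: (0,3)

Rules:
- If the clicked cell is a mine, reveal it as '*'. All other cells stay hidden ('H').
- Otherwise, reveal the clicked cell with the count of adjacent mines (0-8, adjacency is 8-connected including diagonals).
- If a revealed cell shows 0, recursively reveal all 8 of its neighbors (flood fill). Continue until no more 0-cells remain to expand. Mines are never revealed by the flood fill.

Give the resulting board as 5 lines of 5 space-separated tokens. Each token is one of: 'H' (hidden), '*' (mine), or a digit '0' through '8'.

0 0 0 0 0
1 1 1 0 0
H H 2 1 0
H H H 1 0
H H H 1 0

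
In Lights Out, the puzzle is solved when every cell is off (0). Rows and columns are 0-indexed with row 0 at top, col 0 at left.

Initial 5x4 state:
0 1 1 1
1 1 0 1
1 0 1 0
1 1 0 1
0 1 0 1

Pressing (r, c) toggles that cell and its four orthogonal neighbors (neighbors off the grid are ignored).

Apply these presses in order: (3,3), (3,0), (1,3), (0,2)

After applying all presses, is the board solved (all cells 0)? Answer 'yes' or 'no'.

After press 1 at (3,3):
0 1 1 1
1 1 0 1
1 0 1 1
1 1 1 0
0 1 0 0

After press 2 at (3,0):
0 1 1 1
1 1 0 1
0 0 1 1
0 0 1 0
1 1 0 0

After press 3 at (1,3):
0 1 1 0
1 1 1 0
0 0 1 0
0 0 1 0
1 1 0 0

After press 4 at (0,2):
0 0 0 1
1 1 0 0
0 0 1 0
0 0 1 0
1 1 0 0

Lights still on: 7

Answer: no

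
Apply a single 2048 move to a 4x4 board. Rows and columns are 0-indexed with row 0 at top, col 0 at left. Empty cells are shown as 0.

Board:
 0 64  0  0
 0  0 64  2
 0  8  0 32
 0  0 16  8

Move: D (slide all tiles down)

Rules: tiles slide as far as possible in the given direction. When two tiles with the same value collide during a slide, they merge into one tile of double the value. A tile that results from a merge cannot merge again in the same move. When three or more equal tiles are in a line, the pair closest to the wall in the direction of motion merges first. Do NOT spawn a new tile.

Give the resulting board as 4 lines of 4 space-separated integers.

Answer:  0  0  0  0
 0  0  0  2
 0 64 64 32
 0  8 16  8

Derivation:
Slide down:
col 0: [0, 0, 0, 0] -> [0, 0, 0, 0]
col 1: [64, 0, 8, 0] -> [0, 0, 64, 8]
col 2: [0, 64, 0, 16] -> [0, 0, 64, 16]
col 3: [0, 2, 32, 8] -> [0, 2, 32, 8]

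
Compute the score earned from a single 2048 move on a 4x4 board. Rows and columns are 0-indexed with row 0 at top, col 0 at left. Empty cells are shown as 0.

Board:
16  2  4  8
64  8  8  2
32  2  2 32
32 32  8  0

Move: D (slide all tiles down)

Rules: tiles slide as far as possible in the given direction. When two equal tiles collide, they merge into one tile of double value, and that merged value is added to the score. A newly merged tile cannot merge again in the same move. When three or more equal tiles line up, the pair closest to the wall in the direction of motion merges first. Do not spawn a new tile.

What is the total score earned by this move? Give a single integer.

Slide down:
col 0: [16, 64, 32, 32] -> [0, 16, 64, 64]  score +64 (running 64)
col 1: [2, 8, 2, 32] -> [2, 8, 2, 32]  score +0 (running 64)
col 2: [4, 8, 2, 8] -> [4, 8, 2, 8]  score +0 (running 64)
col 3: [8, 2, 32, 0] -> [0, 8, 2, 32]  score +0 (running 64)
Board after move:
 0  2  4  0
16  8  8  8
64  2  2  2
64 32  8 32

Answer: 64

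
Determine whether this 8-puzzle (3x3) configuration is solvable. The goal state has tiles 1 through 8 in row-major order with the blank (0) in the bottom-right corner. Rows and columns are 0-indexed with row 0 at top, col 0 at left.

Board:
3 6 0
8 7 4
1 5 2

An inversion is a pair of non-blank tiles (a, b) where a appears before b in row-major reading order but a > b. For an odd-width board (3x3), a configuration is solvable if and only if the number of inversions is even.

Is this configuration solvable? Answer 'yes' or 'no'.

Inversions (pairs i<j in row-major order where tile[i] > tile[j] > 0): 18
18 is even, so the puzzle is solvable.

Answer: yes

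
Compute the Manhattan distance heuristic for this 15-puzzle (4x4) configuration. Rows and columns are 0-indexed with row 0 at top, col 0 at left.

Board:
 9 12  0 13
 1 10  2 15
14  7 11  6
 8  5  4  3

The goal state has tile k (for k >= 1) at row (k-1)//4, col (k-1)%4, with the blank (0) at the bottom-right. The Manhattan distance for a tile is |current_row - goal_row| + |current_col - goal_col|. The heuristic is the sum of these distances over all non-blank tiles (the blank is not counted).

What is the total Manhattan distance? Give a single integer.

Answer: 42

Derivation:
Tile 9: (0,0)->(2,0) = 2
Tile 12: (0,1)->(2,3) = 4
Tile 13: (0,3)->(3,0) = 6
Tile 1: (1,0)->(0,0) = 1
Tile 10: (1,1)->(2,1) = 1
Tile 2: (1,2)->(0,1) = 2
Tile 15: (1,3)->(3,2) = 3
Tile 14: (2,0)->(3,1) = 2
Tile 7: (2,1)->(1,2) = 2
Tile 11: (2,2)->(2,2) = 0
Tile 6: (2,3)->(1,1) = 3
Tile 8: (3,0)->(1,3) = 5
Tile 5: (3,1)->(1,0) = 3
Tile 4: (3,2)->(0,3) = 4
Tile 3: (3,3)->(0,2) = 4
Sum: 2 + 4 + 6 + 1 + 1 + 2 + 3 + 2 + 2 + 0 + 3 + 5 + 3 + 4 + 4 = 42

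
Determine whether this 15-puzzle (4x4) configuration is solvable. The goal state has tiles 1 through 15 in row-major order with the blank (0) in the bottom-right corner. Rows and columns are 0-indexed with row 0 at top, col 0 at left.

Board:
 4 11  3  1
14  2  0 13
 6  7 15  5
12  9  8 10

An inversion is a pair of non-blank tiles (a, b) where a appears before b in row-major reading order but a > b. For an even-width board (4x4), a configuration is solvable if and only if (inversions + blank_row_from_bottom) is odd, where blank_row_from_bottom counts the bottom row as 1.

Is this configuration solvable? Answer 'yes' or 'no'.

Inversions: 41
Blank is in row 1 (0-indexed from top), which is row 3 counting from the bottom (bottom = 1).
41 + 3 = 44, which is even, so the puzzle is not solvable.

Answer: no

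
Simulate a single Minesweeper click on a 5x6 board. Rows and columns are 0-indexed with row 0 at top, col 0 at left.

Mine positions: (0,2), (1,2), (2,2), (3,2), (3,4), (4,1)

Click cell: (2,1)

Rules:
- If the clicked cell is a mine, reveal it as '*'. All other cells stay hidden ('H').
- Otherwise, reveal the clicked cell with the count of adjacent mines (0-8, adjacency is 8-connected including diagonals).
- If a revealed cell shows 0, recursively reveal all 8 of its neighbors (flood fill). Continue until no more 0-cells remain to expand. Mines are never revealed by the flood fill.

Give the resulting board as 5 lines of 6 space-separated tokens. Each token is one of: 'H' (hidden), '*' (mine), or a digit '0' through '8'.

H H H H H H
H H H H H H
H 3 H H H H
H H H H H H
H H H H H H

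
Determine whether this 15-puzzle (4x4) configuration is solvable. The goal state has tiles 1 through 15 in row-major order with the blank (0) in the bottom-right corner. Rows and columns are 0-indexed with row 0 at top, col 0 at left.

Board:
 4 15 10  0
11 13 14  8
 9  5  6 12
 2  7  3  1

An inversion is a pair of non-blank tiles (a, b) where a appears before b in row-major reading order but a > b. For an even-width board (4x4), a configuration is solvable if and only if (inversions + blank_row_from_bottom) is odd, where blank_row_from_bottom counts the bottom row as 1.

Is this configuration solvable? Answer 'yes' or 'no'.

Answer: no

Derivation:
Inversions: 76
Blank is in row 0 (0-indexed from top), which is row 4 counting from the bottom (bottom = 1).
76 + 4 = 80, which is even, so the puzzle is not solvable.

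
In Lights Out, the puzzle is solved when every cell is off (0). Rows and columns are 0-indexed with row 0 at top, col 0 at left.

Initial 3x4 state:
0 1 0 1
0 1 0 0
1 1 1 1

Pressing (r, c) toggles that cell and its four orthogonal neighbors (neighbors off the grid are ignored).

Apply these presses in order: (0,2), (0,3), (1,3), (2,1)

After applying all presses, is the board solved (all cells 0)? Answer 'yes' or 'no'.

After press 1 at (0,2):
0 0 1 0
0 1 1 0
1 1 1 1

After press 2 at (0,3):
0 0 0 1
0 1 1 1
1 1 1 1

After press 3 at (1,3):
0 0 0 0
0 1 0 0
1 1 1 0

After press 4 at (2,1):
0 0 0 0
0 0 0 0
0 0 0 0

Lights still on: 0

Answer: yes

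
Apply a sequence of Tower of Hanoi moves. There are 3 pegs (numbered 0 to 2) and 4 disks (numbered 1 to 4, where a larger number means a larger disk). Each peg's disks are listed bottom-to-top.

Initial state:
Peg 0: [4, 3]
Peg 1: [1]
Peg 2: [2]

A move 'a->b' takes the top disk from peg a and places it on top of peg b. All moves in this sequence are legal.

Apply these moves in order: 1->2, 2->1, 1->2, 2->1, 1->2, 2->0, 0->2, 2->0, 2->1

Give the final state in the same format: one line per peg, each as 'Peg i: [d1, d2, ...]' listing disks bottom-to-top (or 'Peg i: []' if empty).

Answer: Peg 0: [4, 3, 1]
Peg 1: [2]
Peg 2: []

Derivation:
After move 1 (1->2):
Peg 0: [4, 3]
Peg 1: []
Peg 2: [2, 1]

After move 2 (2->1):
Peg 0: [4, 3]
Peg 1: [1]
Peg 2: [2]

After move 3 (1->2):
Peg 0: [4, 3]
Peg 1: []
Peg 2: [2, 1]

After move 4 (2->1):
Peg 0: [4, 3]
Peg 1: [1]
Peg 2: [2]

After move 5 (1->2):
Peg 0: [4, 3]
Peg 1: []
Peg 2: [2, 1]

After move 6 (2->0):
Peg 0: [4, 3, 1]
Peg 1: []
Peg 2: [2]

After move 7 (0->2):
Peg 0: [4, 3]
Peg 1: []
Peg 2: [2, 1]

After move 8 (2->0):
Peg 0: [4, 3, 1]
Peg 1: []
Peg 2: [2]

After move 9 (2->1):
Peg 0: [4, 3, 1]
Peg 1: [2]
Peg 2: []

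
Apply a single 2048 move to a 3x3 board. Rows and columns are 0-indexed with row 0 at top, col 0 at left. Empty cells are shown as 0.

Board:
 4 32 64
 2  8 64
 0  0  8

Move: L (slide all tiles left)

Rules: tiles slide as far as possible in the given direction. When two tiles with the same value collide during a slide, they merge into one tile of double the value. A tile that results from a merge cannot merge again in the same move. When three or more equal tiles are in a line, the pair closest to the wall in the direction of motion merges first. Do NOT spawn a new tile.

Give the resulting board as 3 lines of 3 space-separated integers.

Slide left:
row 0: [4, 32, 64] -> [4, 32, 64]
row 1: [2, 8, 64] -> [2, 8, 64]
row 2: [0, 0, 8] -> [8, 0, 0]

Answer:  4 32 64
 2  8 64
 8  0  0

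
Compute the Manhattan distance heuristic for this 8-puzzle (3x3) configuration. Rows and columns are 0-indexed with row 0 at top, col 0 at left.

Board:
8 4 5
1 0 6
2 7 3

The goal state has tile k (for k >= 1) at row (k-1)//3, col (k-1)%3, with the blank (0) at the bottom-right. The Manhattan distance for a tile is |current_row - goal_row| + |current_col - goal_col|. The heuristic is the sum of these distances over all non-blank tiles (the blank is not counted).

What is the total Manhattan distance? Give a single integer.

Tile 8: (0,0)->(2,1) = 3
Tile 4: (0,1)->(1,0) = 2
Tile 5: (0,2)->(1,1) = 2
Tile 1: (1,0)->(0,0) = 1
Tile 6: (1,2)->(1,2) = 0
Tile 2: (2,0)->(0,1) = 3
Tile 7: (2,1)->(2,0) = 1
Tile 3: (2,2)->(0,2) = 2
Sum: 3 + 2 + 2 + 1 + 0 + 3 + 1 + 2 = 14

Answer: 14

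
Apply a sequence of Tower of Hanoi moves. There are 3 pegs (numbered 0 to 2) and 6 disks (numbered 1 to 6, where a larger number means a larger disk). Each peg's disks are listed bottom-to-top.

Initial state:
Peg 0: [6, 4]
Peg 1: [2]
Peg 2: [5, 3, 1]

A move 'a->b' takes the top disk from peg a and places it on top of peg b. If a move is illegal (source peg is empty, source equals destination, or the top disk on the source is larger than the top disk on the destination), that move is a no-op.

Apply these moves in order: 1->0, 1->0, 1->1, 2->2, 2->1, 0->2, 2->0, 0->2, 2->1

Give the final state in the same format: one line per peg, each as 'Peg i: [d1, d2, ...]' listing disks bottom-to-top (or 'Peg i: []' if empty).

After move 1 (1->0):
Peg 0: [6, 4, 2]
Peg 1: []
Peg 2: [5, 3, 1]

After move 2 (1->0):
Peg 0: [6, 4, 2]
Peg 1: []
Peg 2: [5, 3, 1]

After move 3 (1->1):
Peg 0: [6, 4, 2]
Peg 1: []
Peg 2: [5, 3, 1]

After move 4 (2->2):
Peg 0: [6, 4, 2]
Peg 1: []
Peg 2: [5, 3, 1]

After move 5 (2->1):
Peg 0: [6, 4, 2]
Peg 1: [1]
Peg 2: [5, 3]

After move 6 (0->2):
Peg 0: [6, 4]
Peg 1: [1]
Peg 2: [5, 3, 2]

After move 7 (2->0):
Peg 0: [6, 4, 2]
Peg 1: [1]
Peg 2: [5, 3]

After move 8 (0->2):
Peg 0: [6, 4]
Peg 1: [1]
Peg 2: [5, 3, 2]

After move 9 (2->1):
Peg 0: [6, 4]
Peg 1: [1]
Peg 2: [5, 3, 2]

Answer: Peg 0: [6, 4]
Peg 1: [1]
Peg 2: [5, 3, 2]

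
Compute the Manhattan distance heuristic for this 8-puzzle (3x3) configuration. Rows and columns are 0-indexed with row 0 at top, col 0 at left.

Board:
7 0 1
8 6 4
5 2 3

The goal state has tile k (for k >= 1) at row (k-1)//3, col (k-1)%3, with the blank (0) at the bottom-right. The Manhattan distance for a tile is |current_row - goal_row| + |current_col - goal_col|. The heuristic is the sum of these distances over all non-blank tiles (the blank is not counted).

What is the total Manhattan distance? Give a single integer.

Answer: 15

Derivation:
Tile 7: at (0,0), goal (2,0), distance |0-2|+|0-0| = 2
Tile 1: at (0,2), goal (0,0), distance |0-0|+|2-0| = 2
Tile 8: at (1,0), goal (2,1), distance |1-2|+|0-1| = 2
Tile 6: at (1,1), goal (1,2), distance |1-1|+|1-2| = 1
Tile 4: at (1,2), goal (1,0), distance |1-1|+|2-0| = 2
Tile 5: at (2,0), goal (1,1), distance |2-1|+|0-1| = 2
Tile 2: at (2,1), goal (0,1), distance |2-0|+|1-1| = 2
Tile 3: at (2,2), goal (0,2), distance |2-0|+|2-2| = 2
Sum: 2 + 2 + 2 + 1 + 2 + 2 + 2 + 2 = 15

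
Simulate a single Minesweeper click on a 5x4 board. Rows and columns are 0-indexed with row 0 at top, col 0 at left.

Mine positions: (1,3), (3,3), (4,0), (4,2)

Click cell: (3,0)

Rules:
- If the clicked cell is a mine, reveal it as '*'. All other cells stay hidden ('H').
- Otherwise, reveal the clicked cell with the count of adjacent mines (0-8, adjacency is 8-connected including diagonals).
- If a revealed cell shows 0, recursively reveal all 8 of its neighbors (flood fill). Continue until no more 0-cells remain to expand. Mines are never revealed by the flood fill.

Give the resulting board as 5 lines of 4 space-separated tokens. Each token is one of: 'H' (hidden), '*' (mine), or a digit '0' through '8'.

H H H H
H H H H
H H H H
1 H H H
H H H H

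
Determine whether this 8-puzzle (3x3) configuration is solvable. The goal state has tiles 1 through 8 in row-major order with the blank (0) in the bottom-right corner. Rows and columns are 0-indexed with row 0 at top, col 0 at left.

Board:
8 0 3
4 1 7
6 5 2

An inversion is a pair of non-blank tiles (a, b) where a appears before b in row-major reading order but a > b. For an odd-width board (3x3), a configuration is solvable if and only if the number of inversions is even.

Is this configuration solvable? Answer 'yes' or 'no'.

Answer: no

Derivation:
Inversions (pairs i<j in row-major order where tile[i] > tile[j] > 0): 17
17 is odd, so the puzzle is not solvable.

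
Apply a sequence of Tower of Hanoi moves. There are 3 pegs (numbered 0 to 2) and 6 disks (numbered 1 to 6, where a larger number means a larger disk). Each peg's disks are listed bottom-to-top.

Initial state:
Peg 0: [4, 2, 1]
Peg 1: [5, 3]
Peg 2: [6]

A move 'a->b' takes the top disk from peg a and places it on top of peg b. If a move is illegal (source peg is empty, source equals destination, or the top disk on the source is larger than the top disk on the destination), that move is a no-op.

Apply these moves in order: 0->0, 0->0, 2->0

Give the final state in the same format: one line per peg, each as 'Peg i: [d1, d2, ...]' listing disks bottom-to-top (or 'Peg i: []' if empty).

Answer: Peg 0: [4, 2, 1]
Peg 1: [5, 3]
Peg 2: [6]

Derivation:
After move 1 (0->0):
Peg 0: [4, 2, 1]
Peg 1: [5, 3]
Peg 2: [6]

After move 2 (0->0):
Peg 0: [4, 2, 1]
Peg 1: [5, 3]
Peg 2: [6]

After move 3 (2->0):
Peg 0: [4, 2, 1]
Peg 1: [5, 3]
Peg 2: [6]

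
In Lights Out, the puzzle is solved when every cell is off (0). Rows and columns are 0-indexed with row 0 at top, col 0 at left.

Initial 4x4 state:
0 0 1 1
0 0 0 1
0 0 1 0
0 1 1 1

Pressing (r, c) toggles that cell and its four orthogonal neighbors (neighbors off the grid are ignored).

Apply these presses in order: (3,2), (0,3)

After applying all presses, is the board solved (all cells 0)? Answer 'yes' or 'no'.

Answer: yes

Derivation:
After press 1 at (3,2):
0 0 1 1
0 0 0 1
0 0 0 0
0 0 0 0

After press 2 at (0,3):
0 0 0 0
0 0 0 0
0 0 0 0
0 0 0 0

Lights still on: 0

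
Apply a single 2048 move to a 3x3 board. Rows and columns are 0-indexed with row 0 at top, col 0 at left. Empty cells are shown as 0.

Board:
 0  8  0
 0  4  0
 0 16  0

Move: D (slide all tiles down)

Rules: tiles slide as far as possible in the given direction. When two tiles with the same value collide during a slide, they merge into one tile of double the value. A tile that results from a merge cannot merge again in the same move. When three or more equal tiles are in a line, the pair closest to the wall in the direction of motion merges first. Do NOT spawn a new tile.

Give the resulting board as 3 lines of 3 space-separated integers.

Answer:  0  8  0
 0  4  0
 0 16  0

Derivation:
Slide down:
col 0: [0, 0, 0] -> [0, 0, 0]
col 1: [8, 4, 16] -> [8, 4, 16]
col 2: [0, 0, 0] -> [0, 0, 0]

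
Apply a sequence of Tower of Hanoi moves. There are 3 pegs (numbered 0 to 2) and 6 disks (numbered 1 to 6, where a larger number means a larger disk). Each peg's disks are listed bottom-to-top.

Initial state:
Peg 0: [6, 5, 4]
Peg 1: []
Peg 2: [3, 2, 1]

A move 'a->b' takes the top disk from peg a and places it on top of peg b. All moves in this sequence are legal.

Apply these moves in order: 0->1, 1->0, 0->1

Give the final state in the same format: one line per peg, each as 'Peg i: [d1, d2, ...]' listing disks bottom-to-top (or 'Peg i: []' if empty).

Answer: Peg 0: [6, 5]
Peg 1: [4]
Peg 2: [3, 2, 1]

Derivation:
After move 1 (0->1):
Peg 0: [6, 5]
Peg 1: [4]
Peg 2: [3, 2, 1]

After move 2 (1->0):
Peg 0: [6, 5, 4]
Peg 1: []
Peg 2: [3, 2, 1]

After move 3 (0->1):
Peg 0: [6, 5]
Peg 1: [4]
Peg 2: [3, 2, 1]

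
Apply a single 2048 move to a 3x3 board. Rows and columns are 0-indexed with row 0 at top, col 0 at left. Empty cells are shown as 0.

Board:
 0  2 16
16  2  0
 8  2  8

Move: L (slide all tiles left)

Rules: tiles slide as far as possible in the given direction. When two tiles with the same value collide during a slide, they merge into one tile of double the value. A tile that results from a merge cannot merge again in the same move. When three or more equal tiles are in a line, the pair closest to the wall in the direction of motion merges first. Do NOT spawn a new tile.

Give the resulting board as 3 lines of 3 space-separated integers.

Answer:  2 16  0
16  2  0
 8  2  8

Derivation:
Slide left:
row 0: [0, 2, 16] -> [2, 16, 0]
row 1: [16, 2, 0] -> [16, 2, 0]
row 2: [8, 2, 8] -> [8, 2, 8]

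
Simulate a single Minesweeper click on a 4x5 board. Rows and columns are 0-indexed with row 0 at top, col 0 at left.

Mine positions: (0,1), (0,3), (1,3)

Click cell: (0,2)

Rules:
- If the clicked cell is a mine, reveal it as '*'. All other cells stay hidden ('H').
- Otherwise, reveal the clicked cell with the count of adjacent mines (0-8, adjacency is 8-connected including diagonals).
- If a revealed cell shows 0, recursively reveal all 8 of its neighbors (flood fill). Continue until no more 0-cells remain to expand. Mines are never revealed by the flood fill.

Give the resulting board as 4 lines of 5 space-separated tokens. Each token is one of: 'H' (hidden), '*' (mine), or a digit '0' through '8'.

H H 3 H H
H H H H H
H H H H H
H H H H H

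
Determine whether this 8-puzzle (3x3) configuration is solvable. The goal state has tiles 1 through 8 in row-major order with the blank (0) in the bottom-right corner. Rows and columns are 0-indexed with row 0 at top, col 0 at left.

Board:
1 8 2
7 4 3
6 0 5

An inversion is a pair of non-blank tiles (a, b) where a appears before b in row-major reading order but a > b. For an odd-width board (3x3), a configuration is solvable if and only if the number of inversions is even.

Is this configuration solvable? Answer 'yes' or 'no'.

Answer: yes

Derivation:
Inversions (pairs i<j in row-major order where tile[i] > tile[j] > 0): 12
12 is even, so the puzzle is solvable.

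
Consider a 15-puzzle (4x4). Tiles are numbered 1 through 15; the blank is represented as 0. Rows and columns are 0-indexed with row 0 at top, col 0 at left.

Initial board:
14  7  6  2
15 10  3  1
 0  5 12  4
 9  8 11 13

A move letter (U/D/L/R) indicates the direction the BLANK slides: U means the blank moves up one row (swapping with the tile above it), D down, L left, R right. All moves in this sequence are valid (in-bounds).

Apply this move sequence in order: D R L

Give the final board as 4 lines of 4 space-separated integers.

Answer: 14  7  6  2
15 10  3  1
 9  5 12  4
 0  8 11 13

Derivation:
After move 1 (D):
14  7  6  2
15 10  3  1
 9  5 12  4
 0  8 11 13

After move 2 (R):
14  7  6  2
15 10  3  1
 9  5 12  4
 8  0 11 13

After move 3 (L):
14  7  6  2
15 10  3  1
 9  5 12  4
 0  8 11 13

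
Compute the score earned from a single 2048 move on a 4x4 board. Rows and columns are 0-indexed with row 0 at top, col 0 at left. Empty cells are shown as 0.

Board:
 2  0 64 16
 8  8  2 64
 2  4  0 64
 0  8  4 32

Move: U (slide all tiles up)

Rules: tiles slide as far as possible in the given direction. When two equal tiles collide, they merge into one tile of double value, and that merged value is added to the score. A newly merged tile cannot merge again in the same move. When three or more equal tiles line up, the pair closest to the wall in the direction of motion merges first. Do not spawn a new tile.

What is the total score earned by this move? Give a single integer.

Answer: 128

Derivation:
Slide up:
col 0: [2, 8, 2, 0] -> [2, 8, 2, 0]  score +0 (running 0)
col 1: [0, 8, 4, 8] -> [8, 4, 8, 0]  score +0 (running 0)
col 2: [64, 2, 0, 4] -> [64, 2, 4, 0]  score +0 (running 0)
col 3: [16, 64, 64, 32] -> [16, 128, 32, 0]  score +128 (running 128)
Board after move:
  2   8  64  16
  8   4   2 128
  2   8   4  32
  0   0   0   0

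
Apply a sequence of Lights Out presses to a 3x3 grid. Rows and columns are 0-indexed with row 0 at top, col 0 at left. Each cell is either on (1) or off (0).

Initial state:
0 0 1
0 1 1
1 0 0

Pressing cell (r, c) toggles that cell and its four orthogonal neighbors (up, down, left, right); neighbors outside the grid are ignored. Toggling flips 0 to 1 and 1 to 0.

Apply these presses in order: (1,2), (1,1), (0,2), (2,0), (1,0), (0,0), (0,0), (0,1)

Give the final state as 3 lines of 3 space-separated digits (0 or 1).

After press 1 at (1,2):
0 0 0
0 0 0
1 0 1

After press 2 at (1,1):
0 1 0
1 1 1
1 1 1

After press 3 at (0,2):
0 0 1
1 1 0
1 1 1

After press 4 at (2,0):
0 0 1
0 1 0
0 0 1

After press 5 at (1,0):
1 0 1
1 0 0
1 0 1

After press 6 at (0,0):
0 1 1
0 0 0
1 0 1

After press 7 at (0,0):
1 0 1
1 0 0
1 0 1

After press 8 at (0,1):
0 1 0
1 1 0
1 0 1

Answer: 0 1 0
1 1 0
1 0 1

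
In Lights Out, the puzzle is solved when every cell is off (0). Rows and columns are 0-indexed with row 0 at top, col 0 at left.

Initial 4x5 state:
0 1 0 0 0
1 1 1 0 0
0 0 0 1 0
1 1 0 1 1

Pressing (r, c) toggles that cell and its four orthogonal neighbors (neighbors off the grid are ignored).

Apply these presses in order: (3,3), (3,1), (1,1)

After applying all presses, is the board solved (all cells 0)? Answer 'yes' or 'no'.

After press 1 at (3,3):
0 1 0 0 0
1 1 1 0 0
0 0 0 0 0
1 1 1 0 0

After press 2 at (3,1):
0 1 0 0 0
1 1 1 0 0
0 1 0 0 0
0 0 0 0 0

After press 3 at (1,1):
0 0 0 0 0
0 0 0 0 0
0 0 0 0 0
0 0 0 0 0

Lights still on: 0

Answer: yes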